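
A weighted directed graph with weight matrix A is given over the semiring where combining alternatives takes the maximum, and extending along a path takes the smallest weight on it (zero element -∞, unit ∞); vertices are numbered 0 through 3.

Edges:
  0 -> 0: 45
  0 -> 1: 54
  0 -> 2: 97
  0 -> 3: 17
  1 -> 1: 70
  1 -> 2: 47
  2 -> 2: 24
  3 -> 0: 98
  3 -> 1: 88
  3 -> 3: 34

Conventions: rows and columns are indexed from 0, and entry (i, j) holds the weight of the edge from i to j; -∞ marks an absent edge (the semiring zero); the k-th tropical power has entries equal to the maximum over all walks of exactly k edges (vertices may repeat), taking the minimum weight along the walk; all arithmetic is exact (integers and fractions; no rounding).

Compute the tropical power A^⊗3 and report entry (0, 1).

A^⊗2:
  [45, 54, 47, 17]
  [-∞, 70, 47, -∞]
  [-∞, -∞, 24, -∞]
  [45, 70, 97, 34]
A^⊗3:
  [45, 54, 47, 17]
  [-∞, 70, 47, -∞]
  [-∞, -∞, 24, -∞]
  [45, 70, 47, 34]
Key observation: the optimum is the walk 0->1->1->1, with weight 54 min 70 min 70 = 54.
Optimal value attained by: walk 0->1->1->1.
Answer: (A^⊗3)[0][1] = 54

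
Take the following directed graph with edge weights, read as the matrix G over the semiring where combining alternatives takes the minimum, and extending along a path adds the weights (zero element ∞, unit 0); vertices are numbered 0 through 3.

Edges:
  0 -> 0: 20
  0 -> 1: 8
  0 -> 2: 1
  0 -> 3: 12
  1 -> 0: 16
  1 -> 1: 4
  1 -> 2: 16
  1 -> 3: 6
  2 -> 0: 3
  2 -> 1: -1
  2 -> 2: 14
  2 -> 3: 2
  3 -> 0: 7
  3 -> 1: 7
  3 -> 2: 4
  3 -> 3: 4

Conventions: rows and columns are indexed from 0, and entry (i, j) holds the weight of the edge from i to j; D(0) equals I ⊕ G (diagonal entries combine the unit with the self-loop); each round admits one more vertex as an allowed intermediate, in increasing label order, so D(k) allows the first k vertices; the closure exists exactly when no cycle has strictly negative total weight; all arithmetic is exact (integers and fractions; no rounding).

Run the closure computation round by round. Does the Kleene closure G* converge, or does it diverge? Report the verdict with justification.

D(0):
  [0, 8, 1, 12]
  [16, 0, 16, 6]
  [3, -1, 0, 2]
  [7, 7, 4, 0]
D(1):
  [0, 8, 1, 12]
  [16, 0, 16, 6]
  [3, -1, 0, 2]
  [7, 7, 4, 0]
D(2):
  [0, 8, 1, 12]
  [16, 0, 16, 6]
  [3, -1, 0, 2]
  [7, 7, 4, 0]
D(3):
  [0, 0, 1, 3]
  [16, 0, 16, 6]
  [3, -1, 0, 2]
  [7, 3, 4, 0]
D(4):
  [0, 0, 1, 3]
  [13, 0, 10, 6]
  [3, -1, 0, 2]
  [7, 3, 4, 0]
Key observation: every diagonal entry stays at the unit through all rounds, so no improving cycle exists.
Answer: CONVERGES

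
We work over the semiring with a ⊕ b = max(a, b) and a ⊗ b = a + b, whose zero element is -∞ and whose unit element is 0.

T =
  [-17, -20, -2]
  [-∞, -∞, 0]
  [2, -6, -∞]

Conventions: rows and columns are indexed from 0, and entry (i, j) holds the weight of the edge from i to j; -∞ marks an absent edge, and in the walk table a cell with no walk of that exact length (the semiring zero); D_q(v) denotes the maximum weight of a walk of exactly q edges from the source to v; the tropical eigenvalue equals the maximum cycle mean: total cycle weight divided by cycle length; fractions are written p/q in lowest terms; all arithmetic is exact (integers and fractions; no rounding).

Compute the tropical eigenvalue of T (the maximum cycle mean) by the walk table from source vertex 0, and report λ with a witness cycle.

q=0: [0, -∞, -∞]
q=1: [-17, -20, -2]
q=2: [0, -8, -19]
q=3: [-17, -20, -2]
Optimal cycle mean attained by: cycle 0->2->0, total (-2) + 2, length 2.
Answer: λ = 0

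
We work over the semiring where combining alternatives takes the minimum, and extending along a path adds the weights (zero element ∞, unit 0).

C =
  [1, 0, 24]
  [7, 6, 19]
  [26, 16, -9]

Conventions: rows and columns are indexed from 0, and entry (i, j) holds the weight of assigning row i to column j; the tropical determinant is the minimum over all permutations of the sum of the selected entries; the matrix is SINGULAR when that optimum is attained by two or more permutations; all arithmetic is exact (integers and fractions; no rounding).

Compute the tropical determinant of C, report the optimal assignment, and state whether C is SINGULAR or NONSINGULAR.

σ = (0, 1, 2): 1 + 6 + (-9) = -2
σ = (0, 2, 1): 1 + 19 + 16 = 36
σ = (1, 0, 2): 0 + 7 + (-9) = -2
σ = (1, 2, 0): 0 + 19 + 26 = 45
σ = (2, 0, 1): 24 + 7 + 16 = 47
σ = (2, 1, 0): 24 + 6 + 26 = 56
Optimal value attained by: σ = (0, 1, 2).
Answer: det⊕(C) = -2; verdict: SINGULAR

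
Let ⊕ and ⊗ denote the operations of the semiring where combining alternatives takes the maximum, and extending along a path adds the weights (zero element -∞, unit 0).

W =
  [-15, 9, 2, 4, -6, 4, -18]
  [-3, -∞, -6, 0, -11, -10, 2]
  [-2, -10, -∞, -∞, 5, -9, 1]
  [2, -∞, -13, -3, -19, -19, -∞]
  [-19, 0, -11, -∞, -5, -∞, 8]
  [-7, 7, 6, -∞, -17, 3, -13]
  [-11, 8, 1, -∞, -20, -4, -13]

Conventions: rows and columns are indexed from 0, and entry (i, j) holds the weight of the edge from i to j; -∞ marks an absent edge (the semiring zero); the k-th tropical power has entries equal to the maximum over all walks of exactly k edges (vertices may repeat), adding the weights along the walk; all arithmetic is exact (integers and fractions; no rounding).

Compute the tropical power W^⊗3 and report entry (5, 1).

W^⊗2:
  [6, 11, 10, 9, 7, 7, 11]
  [2, 10, 3, 1, -1, 1, -3]
  [-10, 9, 2, 2, 0, 2, 13]
  [-1, 11, 4, 6, -4, 6, -11]
  [-3, 16, 9, 0, -6, 4, 3]
  [4, 10, 9, 7, 11, 6, 9]
  [5, 3, 2, 8, 6, -1, 10]
W^⊗3:
  [11, 19, 13, 11, 15, 10, 15]
  [7, 11, 7, 10, 8, 6, 12]
  [6, 21, 14, 9, 7, 9, 11]
  [8, 13, 12, 11, 9, 9, 13]
  [13, 11, 10, 16, 14, 7, 18]
  [9, 17, 12, 10, 14, 9, 19]
  [10, 18, 11, 9, 7, 9, 14]
Key observation: the optimum is the walk 5->1->6->1, with weight 7 + 2 + 8 = 17.
Optimal value attained by: walk 5->1->6->1.
Answer: (W^⊗3)[5][1] = 17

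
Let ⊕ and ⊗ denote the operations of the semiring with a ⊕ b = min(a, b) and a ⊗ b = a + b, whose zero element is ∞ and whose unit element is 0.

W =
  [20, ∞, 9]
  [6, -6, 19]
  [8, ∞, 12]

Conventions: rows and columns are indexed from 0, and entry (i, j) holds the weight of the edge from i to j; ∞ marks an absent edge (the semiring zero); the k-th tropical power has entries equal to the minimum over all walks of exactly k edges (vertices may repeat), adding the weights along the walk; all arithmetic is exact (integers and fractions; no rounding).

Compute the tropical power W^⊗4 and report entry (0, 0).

W^⊗2:
  [17, ∞, 21]
  [0, -12, 13]
  [20, ∞, 17]
W^⊗3:
  [29, ∞, 26]
  [-6, -18, 7]
  [25, ∞, 29]
W^⊗4:
  [34, ∞, 38]
  [-12, -24, 1]
  [37, ∞, 34]
Key observation: the optimum is the walk 0->2->0->2->0, with weight 9 + 8 + 9 + 8 = 34.
Optimal value attained by: walk 0->2->0->2->0.
Answer: (W^⊗4)[0][0] = 34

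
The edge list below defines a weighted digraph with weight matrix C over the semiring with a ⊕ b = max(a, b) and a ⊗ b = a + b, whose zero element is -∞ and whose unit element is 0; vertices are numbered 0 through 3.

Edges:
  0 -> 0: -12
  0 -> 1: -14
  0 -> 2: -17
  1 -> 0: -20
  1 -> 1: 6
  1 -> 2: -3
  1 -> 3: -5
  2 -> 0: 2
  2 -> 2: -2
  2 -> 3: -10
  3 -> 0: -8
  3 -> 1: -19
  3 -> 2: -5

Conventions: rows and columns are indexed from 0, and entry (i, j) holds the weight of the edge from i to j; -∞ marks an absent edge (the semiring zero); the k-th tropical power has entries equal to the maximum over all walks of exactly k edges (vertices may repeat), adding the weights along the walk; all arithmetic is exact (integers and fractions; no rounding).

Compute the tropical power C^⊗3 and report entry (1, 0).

C^⊗2:
  [-15, -8, -17, -19]
  [-1, 12, 3, 1]
  [0, -12, -4, -12]
  [-3, -13, -7, -15]
C^⊗3:
  [-15, -2, -11, -13]
  [5, 18, 9, 7]
  [-2, -6, -6, -14]
  [-5, -7, -9, -17]
Key observation: the optimum is the walk 1->1->2->0, with weight 6 + (-3) + 2 = 5.
Optimal value attained by: walk 1->1->2->0.
Answer: (C^⊗3)[1][0] = 5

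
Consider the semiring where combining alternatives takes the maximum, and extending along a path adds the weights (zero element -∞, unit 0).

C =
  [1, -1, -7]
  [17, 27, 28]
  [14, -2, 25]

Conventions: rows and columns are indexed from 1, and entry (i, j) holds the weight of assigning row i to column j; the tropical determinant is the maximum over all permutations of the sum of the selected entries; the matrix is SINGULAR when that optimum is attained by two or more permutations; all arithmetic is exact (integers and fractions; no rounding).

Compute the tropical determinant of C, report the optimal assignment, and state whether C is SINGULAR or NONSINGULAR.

σ = (1, 2, 3): 1 + 27 + 25 = 53
σ = (1, 3, 2): 1 + 28 + (-2) = 27
σ = (2, 1, 3): (-1) + 17 + 25 = 41
σ = (2, 3, 1): (-1) + 28 + 14 = 41
σ = (3, 1, 2): (-7) + 17 + (-2) = 8
σ = (3, 2, 1): (-7) + 27 + 14 = 34
Optimal value attained by: σ = (1, 2, 3).
Answer: det⊕(C) = 53; verdict: NONSINGULAR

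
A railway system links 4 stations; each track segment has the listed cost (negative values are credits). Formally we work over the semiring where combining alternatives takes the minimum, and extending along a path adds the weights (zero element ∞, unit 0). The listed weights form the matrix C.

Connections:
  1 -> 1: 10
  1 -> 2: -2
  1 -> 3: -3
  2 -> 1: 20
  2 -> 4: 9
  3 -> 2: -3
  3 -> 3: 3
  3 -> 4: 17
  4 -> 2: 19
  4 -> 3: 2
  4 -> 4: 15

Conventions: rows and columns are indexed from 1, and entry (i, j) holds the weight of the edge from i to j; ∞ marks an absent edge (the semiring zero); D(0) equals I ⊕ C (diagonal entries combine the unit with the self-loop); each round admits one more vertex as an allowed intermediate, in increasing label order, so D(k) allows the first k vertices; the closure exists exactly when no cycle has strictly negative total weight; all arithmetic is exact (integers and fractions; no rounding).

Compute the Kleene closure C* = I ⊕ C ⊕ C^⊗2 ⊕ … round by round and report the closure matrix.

D(0):
  [0, -2, -3, ∞]
  [20, 0, ∞, 9]
  [∞, -3, 0, 17]
  [∞, 19, 2, 0]
D(1):
  [0, -2, -3, ∞]
  [20, 0, 17, 9]
  [∞, -3, 0, 17]
  [∞, 19, 2, 0]
D(2):
  [0, -2, -3, 7]
  [20, 0, 17, 9]
  [17, -3, 0, 6]
  [39, 19, 2, 0]
D(3):
  [0, -6, -3, 3]
  [20, 0, 17, 9]
  [17, -3, 0, 6]
  [19, -1, 2, 0]
D(4):
  [0, -6, -3, 3]
  [20, 0, 11, 9]
  [17, -3, 0, 6]
  [19, -1, 2, 0]
Answer: C* = [[0, -6, -3, 3], [20, 0, 11, 9], [17, -3, 0, 6], [19, -1, 2, 0]]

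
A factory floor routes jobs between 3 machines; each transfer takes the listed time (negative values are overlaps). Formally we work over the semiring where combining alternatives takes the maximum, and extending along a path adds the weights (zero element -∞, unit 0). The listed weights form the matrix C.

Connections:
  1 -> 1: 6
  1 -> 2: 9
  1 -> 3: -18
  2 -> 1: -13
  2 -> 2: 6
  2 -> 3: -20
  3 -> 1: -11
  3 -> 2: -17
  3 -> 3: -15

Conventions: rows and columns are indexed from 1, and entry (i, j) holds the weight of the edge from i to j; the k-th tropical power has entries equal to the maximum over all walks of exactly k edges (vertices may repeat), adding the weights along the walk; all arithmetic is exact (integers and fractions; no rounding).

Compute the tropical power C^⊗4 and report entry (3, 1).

C^⊗2:
  [12, 15, -11]
  [-7, 12, -14]
  [-5, -2, -29]
C^⊗3:
  [18, 21, -5]
  [-1, 18, -8]
  [1, 4, -22]
C^⊗4:
  [24, 27, 1]
  [5, 24, -2]
  [7, 10, -16]
Key observation: the optimum is the walk 3->1->1->1->1, with weight (-11) + 6 + 6 + 6 = 7.
Optimal value attained by: walk 3->1->1->1->1.
Answer: (C^⊗4)[3][1] = 7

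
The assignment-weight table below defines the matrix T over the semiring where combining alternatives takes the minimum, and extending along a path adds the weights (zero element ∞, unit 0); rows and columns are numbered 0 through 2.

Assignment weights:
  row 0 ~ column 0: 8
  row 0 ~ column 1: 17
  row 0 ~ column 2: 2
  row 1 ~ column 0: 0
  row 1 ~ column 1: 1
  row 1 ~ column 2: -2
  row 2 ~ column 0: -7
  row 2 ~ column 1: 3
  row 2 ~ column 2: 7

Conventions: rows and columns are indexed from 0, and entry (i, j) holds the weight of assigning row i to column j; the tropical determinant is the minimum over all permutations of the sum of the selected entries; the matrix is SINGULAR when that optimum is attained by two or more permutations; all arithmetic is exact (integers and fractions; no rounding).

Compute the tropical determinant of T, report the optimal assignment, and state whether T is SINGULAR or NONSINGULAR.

σ = (0, 1, 2): 8 + 1 + 7 = 16
σ = (0, 2, 1): 8 + (-2) + 3 = 9
σ = (1, 0, 2): 17 + 0 + 7 = 24
σ = (1, 2, 0): 17 + (-2) + (-7) = 8
σ = (2, 0, 1): 2 + 0 + 3 = 5
σ = (2, 1, 0): 2 + 1 + (-7) = -4
Optimal value attained by: σ = (2, 1, 0).
Answer: det⊕(T) = -4; verdict: NONSINGULAR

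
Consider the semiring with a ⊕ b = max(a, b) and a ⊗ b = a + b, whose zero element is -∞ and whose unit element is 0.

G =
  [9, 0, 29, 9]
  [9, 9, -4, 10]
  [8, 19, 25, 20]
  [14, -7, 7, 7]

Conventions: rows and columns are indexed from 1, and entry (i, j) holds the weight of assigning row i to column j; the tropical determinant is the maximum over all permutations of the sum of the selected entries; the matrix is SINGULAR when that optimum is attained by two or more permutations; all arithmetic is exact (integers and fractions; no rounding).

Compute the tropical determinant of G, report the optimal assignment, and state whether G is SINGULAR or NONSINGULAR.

σ = (1, 2, 3, 4): 9 + 9 + 25 + 7 = 50
σ = (1, 2, 4, 3): 9 + 9 + 20 + 7 = 45
σ = (1, 3, 2, 4): 9 + (-4) + 19 + 7 = 31
σ = (1, 3, 4, 2): 9 + (-4) + 20 + (-7) = 18
σ = (1, 4, 2, 3): 9 + 10 + 19 + 7 = 45
σ = (1, 4, 3, 2): 9 + 10 + 25 + (-7) = 37
σ = (2, 1, 3, 4): 0 + 9 + 25 + 7 = 41
σ = (2, 1, 4, 3): 0 + 9 + 20 + 7 = 36
σ = (2, 3, 1, 4): 0 + (-4) + 8 + 7 = 11
σ = (2, 3, 4, 1): 0 + (-4) + 20 + 14 = 30
σ = (2, 4, 1, 3): 0 + 10 + 8 + 7 = 25
σ = (2, 4, 3, 1): 0 + 10 + 25 + 14 = 49
σ = (3, 1, 2, 4): 29 + 9 + 19 + 7 = 64
σ = (3, 1, 4, 2): 29 + 9 + 20 + (-7) = 51
σ = (3, 2, 1, 4): 29 + 9 + 8 + 7 = 53
σ = (3, 2, 4, 1): 29 + 9 + 20 + 14 = 72
σ = (3, 4, 1, 2): 29 + 10 + 8 + (-7) = 40
σ = (3, 4, 2, 1): 29 + 10 + 19 + 14 = 72
σ = (4, 1, 2, 3): 9 + 9 + 19 + 7 = 44
σ = (4, 1, 3, 2): 9 + 9 + 25 + (-7) = 36
σ = (4, 2, 1, 3): 9 + 9 + 8 + 7 = 33
σ = (4, 2, 3, 1): 9 + 9 + 25 + 14 = 57
σ = (4, 3, 1, 2): 9 + (-4) + 8 + (-7) = 6
σ = (4, 3, 2, 1): 9 + (-4) + 19 + 14 = 38
Optimal value attained by: σ = (3, 2, 4, 1).
Answer: det⊕(G) = 72; verdict: SINGULAR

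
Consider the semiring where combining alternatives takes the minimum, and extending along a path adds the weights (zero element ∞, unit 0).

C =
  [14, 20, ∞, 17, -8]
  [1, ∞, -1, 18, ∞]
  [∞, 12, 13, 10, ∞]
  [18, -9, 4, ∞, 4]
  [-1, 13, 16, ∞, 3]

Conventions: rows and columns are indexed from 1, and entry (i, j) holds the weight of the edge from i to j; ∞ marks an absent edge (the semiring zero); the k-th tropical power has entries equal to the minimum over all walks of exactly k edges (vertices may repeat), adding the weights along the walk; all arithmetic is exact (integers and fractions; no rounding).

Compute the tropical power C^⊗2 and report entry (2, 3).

C^⊗2:
  [-9, 5, 8, 31, -5]
  [15, 9, 12, 9, -7]
  [13, 1, 11, 23, 14]
  [-8, 16, -10, 9, 7]
  [2, 16, 12, 16, -9]
Key observation: the optimum is the walk 2->3->3, with weight (-1) + 13 = 12.
Optimal value attained by: walk 2->3->3.
Answer: (C^⊗2)[2][3] = 12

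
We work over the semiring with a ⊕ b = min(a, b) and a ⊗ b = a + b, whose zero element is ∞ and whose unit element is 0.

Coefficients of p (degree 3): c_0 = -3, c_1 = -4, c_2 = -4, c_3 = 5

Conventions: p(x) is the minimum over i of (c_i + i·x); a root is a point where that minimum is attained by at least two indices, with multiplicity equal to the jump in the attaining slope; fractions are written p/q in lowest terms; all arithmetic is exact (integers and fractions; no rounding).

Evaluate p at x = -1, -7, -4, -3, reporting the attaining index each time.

p(-1) = min(-3+0·(-1)=-3, -4+1·(-1)=-5, -4+2·(-1)=-6, 5+3·(-1)=2) = -6 (attained by i=2)
p(-7) = min(-3+0·(-7)=-3, -4+1·(-7)=-11, -4+2·(-7)=-18, 5+3·(-7)=-16) = -18 (attained by i=2)
p(-4) = min(-3+0·(-4)=-3, -4+1·(-4)=-8, -4+2·(-4)=-12, 5+3·(-4)=-7) = -12 (attained by i=2)
p(-3) = min(-3+0·(-3)=-3, -4+1·(-3)=-7, -4+2·(-3)=-10, 5+3·(-3)=-4) = -10 (attained by i=2)
Answer: p(-1) = -6; p(-7) = -18; p(-4) = -12; p(-3) = -10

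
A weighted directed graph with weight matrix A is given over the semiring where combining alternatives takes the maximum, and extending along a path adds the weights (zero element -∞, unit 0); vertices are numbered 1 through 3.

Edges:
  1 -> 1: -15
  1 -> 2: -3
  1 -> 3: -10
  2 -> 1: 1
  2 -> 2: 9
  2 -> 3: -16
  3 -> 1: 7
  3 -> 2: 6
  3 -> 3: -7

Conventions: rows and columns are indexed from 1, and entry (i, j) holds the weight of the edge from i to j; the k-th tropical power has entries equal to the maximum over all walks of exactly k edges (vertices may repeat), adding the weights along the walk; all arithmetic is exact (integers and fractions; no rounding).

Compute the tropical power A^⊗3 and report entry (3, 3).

A^⊗2:
  [-2, 6, -17]
  [10, 18, -7]
  [7, 15, -3]
A^⊗3:
  [7, 15, -10]
  [19, 27, 2]
  [16, 24, -1]
Key observation: the optimum is the walk 3->2->2->3, with weight 6 + 9 + (-16) = -1.
Optimal value attained by: walk 3->2->2->3.
Answer: (A^⊗3)[3][3] = -1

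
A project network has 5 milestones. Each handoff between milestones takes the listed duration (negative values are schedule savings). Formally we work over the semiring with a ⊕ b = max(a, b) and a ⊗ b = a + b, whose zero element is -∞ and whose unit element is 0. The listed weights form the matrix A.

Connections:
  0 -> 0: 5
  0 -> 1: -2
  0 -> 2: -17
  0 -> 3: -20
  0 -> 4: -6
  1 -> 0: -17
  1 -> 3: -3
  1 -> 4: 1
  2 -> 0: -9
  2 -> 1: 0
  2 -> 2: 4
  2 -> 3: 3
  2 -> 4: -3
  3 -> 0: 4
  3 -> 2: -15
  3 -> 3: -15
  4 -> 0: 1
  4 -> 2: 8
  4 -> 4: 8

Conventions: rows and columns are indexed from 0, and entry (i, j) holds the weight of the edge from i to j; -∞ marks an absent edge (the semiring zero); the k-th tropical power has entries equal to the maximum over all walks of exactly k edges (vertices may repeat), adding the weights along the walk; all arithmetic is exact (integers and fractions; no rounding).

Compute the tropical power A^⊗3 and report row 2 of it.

A^⊗2:
  [10, 3, 2, -5, 2]
  [2, -19, 9, -18, 9]
  [7, 4, 8, 7, 5]
  [9, 2, -11, -12, -2]
  [9, 8, 16, 11, 16]
A^⊗3:
  [15, 8, 10, 5, 10]
  [10, 9, 17, 12, 17]
  [12, 8, 13, 11, 13]
  [14, 7, 6, -1, 6]
  [17, 16, 24, 19, 24]
Answer: row 2 of A^⊗3 = [12, 8, 13, 11, 13]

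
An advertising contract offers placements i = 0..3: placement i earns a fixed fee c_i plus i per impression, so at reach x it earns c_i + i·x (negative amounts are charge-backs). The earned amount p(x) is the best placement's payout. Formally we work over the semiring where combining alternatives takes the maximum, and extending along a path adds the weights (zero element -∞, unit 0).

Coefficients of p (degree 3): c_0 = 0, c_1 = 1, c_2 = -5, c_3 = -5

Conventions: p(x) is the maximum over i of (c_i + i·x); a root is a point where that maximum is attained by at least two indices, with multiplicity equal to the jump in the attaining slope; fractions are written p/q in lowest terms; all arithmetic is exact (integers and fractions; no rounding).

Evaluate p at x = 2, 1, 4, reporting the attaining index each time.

p(2) = max(0+0·2=0, 1+1·2=3, -5+2·2=-1, -5+3·2=1) = 3 (attained by i=1)
p(1) = max(0+0·1=0, 1+1·1=2, -5+2·1=-3, -5+3·1=-2) = 2 (attained by i=1)
p(4) = max(0+0·4=0, 1+1·4=5, -5+2·4=3, -5+3·4=7) = 7 (attained by i=3)
Answer: p(2) = 3; p(1) = 2; p(4) = 7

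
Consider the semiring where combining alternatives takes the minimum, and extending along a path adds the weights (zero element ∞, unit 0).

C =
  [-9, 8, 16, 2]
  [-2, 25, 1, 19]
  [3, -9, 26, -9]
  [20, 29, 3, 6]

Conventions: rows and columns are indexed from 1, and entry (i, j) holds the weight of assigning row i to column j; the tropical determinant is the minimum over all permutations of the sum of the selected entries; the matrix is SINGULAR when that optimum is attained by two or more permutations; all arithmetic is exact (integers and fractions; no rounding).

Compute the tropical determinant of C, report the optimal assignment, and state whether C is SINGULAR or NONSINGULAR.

σ = (1, 2, 3, 4): (-9) + 25 + 26 + 6 = 48
σ = (1, 2, 4, 3): (-9) + 25 + (-9) + 3 = 10
σ = (1, 3, 2, 4): (-9) + 1 + (-9) + 6 = -11
σ = (1, 3, 4, 2): (-9) + 1 + (-9) + 29 = 12
σ = (1, 4, 2, 3): (-9) + 19 + (-9) + 3 = 4
σ = (1, 4, 3, 2): (-9) + 19 + 26 + 29 = 65
σ = (2, 1, 3, 4): 8 + (-2) + 26 + 6 = 38
σ = (2, 1, 4, 3): 8 + (-2) + (-9) + 3 = 0
σ = (2, 3, 1, 4): 8 + 1 + 3 + 6 = 18
σ = (2, 3, 4, 1): 8 + 1 + (-9) + 20 = 20
σ = (2, 4, 1, 3): 8 + 19 + 3 + 3 = 33
σ = (2, 4, 3, 1): 8 + 19 + 26 + 20 = 73
σ = (3, 1, 2, 4): 16 + (-2) + (-9) + 6 = 11
σ = (3, 1, 4, 2): 16 + (-2) + (-9) + 29 = 34
σ = (3, 2, 1, 4): 16 + 25 + 3 + 6 = 50
σ = (3, 2, 4, 1): 16 + 25 + (-9) + 20 = 52
σ = (3, 4, 1, 2): 16 + 19 + 3 + 29 = 67
σ = (3, 4, 2, 1): 16 + 19 + (-9) + 20 = 46
σ = (4, 1, 2, 3): 2 + (-2) + (-9) + 3 = -6
σ = (4, 1, 3, 2): 2 + (-2) + 26 + 29 = 55
σ = (4, 2, 1, 3): 2 + 25 + 3 + 3 = 33
σ = (4, 2, 3, 1): 2 + 25 + 26 + 20 = 73
σ = (4, 3, 1, 2): 2 + 1 + 3 + 29 = 35
σ = (4, 3, 2, 1): 2 + 1 + (-9) + 20 = 14
Optimal value attained by: σ = (1, 3, 2, 4).
Answer: det⊕(C) = -11; verdict: NONSINGULAR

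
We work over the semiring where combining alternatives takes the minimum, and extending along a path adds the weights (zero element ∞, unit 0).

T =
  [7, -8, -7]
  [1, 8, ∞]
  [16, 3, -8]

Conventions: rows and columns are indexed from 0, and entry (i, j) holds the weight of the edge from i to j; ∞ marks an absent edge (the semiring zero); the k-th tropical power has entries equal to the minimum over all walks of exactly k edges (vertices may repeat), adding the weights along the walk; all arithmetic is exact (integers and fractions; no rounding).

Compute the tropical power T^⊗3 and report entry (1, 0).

T^⊗2:
  [-7, -4, -15]
  [8, -7, -6]
  [4, -5, -16]
T^⊗3:
  [-3, -15, -23]
  [-6, -3, -14]
  [-4, -13, -24]
Key observation: the optimum is the walk 1->0->1->0, with weight 1 + (-8) + 1 = -6.
Optimal value attained by: walk 1->0->1->0.
Answer: (T^⊗3)[1][0] = -6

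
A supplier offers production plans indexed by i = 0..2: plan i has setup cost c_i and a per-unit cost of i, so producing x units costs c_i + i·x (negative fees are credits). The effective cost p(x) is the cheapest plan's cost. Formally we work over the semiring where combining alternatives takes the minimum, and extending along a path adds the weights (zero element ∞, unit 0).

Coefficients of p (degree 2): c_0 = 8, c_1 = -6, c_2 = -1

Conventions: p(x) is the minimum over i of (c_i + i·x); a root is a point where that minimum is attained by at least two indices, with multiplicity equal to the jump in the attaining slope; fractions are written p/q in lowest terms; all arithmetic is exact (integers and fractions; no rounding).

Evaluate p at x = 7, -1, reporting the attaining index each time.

p(7) = min(8+0·7=8, -6+1·7=1, -1+2·7=13) = 1 (attained by i=1)
p(-1) = min(8+0·(-1)=8, -6+1·(-1)=-7, -1+2·(-1)=-3) = -7 (attained by i=1)
Answer: p(7) = 1; p(-1) = -7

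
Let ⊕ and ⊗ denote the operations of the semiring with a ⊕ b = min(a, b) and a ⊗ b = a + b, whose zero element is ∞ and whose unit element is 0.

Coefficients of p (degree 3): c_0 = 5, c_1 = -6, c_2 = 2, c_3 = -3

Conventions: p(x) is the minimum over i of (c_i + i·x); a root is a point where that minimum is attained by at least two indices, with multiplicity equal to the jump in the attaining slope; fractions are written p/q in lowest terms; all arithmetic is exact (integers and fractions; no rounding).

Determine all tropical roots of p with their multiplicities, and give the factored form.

hull edge (i=0, c=5) to (i=1, c=-6): slope -11, span 1
hull edge (i=1, c=-6) to (i=3, c=-3): slope 3/2, span 2
Factored form: p(x) = -3 ⊗ (x ⊕ (-3/2)) ⊗ (x ⊕ (-3/2)) ⊗ (x ⊕ 11)
Answer: roots = -3/2 (mult 2), 11 (mult 1)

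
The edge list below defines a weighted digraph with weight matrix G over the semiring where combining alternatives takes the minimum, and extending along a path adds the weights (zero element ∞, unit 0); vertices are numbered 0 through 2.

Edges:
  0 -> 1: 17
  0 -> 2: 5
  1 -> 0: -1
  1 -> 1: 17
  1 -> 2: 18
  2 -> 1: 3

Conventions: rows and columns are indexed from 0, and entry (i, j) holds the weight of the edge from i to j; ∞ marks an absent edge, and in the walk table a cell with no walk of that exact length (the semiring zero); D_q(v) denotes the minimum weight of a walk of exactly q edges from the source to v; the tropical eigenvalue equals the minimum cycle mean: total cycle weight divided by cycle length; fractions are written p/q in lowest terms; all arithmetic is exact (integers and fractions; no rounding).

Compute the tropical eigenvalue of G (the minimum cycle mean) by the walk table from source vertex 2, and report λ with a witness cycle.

q=0: [∞, ∞, 0]
q=1: [∞, 3, ∞]
q=2: [2, 20, 21]
q=3: [19, 19, 7]
Optimal cycle mean attained by: cycle 0->2->1->0, total 5 + 3 + (-1), length 3.
Answer: λ = 7/3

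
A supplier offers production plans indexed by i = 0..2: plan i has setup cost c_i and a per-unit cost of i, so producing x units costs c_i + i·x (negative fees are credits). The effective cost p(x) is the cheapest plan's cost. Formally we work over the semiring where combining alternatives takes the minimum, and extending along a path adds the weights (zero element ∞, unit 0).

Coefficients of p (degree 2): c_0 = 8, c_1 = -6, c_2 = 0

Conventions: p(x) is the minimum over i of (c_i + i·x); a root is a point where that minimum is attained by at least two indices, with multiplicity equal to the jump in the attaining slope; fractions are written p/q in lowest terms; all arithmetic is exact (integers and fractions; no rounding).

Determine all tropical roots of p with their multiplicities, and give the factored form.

hull edge (i=0, c=8) to (i=1, c=-6): slope -14, span 1
hull edge (i=1, c=-6) to (i=2, c=0): slope 6, span 1
Factored form: p(x) = 0 ⊗ (x ⊕ (-6)) ⊗ (x ⊕ 14)
Answer: roots = -6 (mult 1), 14 (mult 1)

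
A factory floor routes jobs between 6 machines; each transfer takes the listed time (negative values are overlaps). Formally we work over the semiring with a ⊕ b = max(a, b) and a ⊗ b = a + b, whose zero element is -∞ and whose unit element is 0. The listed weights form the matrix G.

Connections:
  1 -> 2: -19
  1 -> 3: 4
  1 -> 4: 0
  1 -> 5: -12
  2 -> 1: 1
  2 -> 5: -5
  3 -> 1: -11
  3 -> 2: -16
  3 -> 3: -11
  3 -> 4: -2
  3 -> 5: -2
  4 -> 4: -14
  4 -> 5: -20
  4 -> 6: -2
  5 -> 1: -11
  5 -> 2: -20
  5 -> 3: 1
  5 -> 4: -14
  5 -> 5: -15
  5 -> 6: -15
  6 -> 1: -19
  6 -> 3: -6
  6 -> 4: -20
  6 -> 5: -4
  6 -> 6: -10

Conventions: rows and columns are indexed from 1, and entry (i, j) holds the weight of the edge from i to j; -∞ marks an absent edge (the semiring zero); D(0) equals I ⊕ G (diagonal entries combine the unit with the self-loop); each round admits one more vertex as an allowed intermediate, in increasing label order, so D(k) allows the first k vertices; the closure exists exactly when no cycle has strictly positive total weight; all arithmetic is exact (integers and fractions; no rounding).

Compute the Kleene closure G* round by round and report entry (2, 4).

D(0):
  [0, -19, 4, 0, -12, -∞]
  [1, 0, -∞, -∞, -5, -∞]
  [-11, -16, 0, -2, -2, -∞]
  [-∞, -∞, -∞, 0, -20, -2]
  [-11, -20, 1, -14, 0, -15]
  [-19, -∞, -6, -20, -4, 0]
D(1):
  [0, -19, 4, 0, -12, -∞]
  [1, 0, 5, 1, -5, -∞]
  [-11, -16, 0, -2, -2, -∞]
  [-∞, -∞, -∞, 0, -20, -2]
  [-11, -20, 1, -11, 0, -15]
  [-19, -38, -6, -19, -4, 0]
D(2):
  [0, -19, 4, 0, -12, -∞]
  [1, 0, 5, 1, -5, -∞]
  [-11, -16, 0, -2, -2, -∞]
  [-∞, -∞, -∞, 0, -20, -2]
  [-11, -20, 1, -11, 0, -15]
  [-19, -38, -6, -19, -4, 0]
D(3):
  [0, -12, 4, 2, 2, -∞]
  [1, 0, 5, 3, 3, -∞]
  [-11, -16, 0, -2, -2, -∞]
  [-∞, -∞, -∞, 0, -20, -2]
  [-10, -15, 1, -1, 0, -15]
  [-17, -22, -6, -8, -4, 0]
D(4):
  [0, -12, 4, 2, 2, 0]
  [1, 0, 5, 3, 3, 1]
  [-11, -16, 0, -2, -2, -4]
  [-∞, -∞, -∞, 0, -20, -2]
  [-10, -15, 1, -1, 0, -3]
  [-17, -22, -6, -8, -4, 0]
D(5):
  [0, -12, 4, 2, 2, 0]
  [1, 0, 5, 3, 3, 1]
  [-11, -16, 0, -2, -2, -4]
  [-30, -35, -19, 0, -20, -2]
  [-10, -15, 1, -1, 0, -3]
  [-14, -19, -3, -5, -4, 0]
D(6):
  [0, -12, 4, 2, 2, 0]
  [1, 0, 5, 3, 3, 1]
  [-11, -16, 0, -2, -2, -4]
  [-16, -21, -5, 0, -6, -2]
  [-10, -15, 1, -1, 0, -3]
  [-14, -19, -3, -5, -4, 0]
Answer: G*[2][4] = 3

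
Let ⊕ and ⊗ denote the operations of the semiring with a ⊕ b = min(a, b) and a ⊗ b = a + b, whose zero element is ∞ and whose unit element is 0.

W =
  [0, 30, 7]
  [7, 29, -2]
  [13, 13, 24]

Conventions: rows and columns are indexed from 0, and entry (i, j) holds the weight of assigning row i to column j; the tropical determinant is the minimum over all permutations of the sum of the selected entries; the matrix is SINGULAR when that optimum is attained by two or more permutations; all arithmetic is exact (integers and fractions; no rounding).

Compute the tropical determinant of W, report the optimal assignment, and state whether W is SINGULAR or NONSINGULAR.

σ = (0, 1, 2): 0 + 29 + 24 = 53
σ = (0, 2, 1): 0 + (-2) + 13 = 11
σ = (1, 0, 2): 30 + 7 + 24 = 61
σ = (1, 2, 0): 30 + (-2) + 13 = 41
σ = (2, 0, 1): 7 + 7 + 13 = 27
σ = (2, 1, 0): 7 + 29 + 13 = 49
Optimal value attained by: σ = (0, 2, 1).
Answer: det⊕(W) = 11; verdict: NONSINGULAR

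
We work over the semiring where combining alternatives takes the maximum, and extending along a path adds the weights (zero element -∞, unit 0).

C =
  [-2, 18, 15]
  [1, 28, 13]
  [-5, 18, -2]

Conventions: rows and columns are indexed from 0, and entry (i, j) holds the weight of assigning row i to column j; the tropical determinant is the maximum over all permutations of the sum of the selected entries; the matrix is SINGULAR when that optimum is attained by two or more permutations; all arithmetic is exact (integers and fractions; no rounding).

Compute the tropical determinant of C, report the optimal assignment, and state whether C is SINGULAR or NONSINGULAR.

σ = (0, 1, 2): (-2) + 28 + (-2) = 24
σ = (0, 2, 1): (-2) + 13 + 18 = 29
σ = (1, 0, 2): 18 + 1 + (-2) = 17
σ = (1, 2, 0): 18 + 13 + (-5) = 26
σ = (2, 0, 1): 15 + 1 + 18 = 34
σ = (2, 1, 0): 15 + 28 + (-5) = 38
Optimal value attained by: σ = (2, 1, 0).
Answer: det⊕(C) = 38; verdict: NONSINGULAR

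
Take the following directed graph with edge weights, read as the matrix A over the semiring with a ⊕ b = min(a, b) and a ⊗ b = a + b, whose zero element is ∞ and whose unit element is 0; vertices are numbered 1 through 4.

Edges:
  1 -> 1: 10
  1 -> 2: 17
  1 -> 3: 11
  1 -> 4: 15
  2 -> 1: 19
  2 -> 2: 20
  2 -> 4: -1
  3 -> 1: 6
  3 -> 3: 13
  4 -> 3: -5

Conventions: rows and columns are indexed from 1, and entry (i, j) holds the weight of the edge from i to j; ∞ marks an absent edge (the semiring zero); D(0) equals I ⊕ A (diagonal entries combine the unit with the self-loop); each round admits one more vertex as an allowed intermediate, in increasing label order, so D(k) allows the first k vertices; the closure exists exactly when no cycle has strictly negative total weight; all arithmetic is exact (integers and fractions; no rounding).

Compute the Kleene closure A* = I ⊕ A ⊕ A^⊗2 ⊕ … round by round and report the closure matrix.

D(0):
  [0, 17, 11, 15]
  [19, 0, ∞, -1]
  [6, ∞, 0, ∞]
  [∞, ∞, -5, 0]
D(1):
  [0, 17, 11, 15]
  [19, 0, 30, -1]
  [6, 23, 0, 21]
  [∞, ∞, -5, 0]
D(2):
  [0, 17, 11, 15]
  [19, 0, 30, -1]
  [6, 23, 0, 21]
  [∞, ∞, -5, 0]
D(3):
  [0, 17, 11, 15]
  [19, 0, 30, -1]
  [6, 23, 0, 21]
  [1, 18, -5, 0]
D(4):
  [0, 17, 10, 15]
  [0, 0, -6, -1]
  [6, 23, 0, 21]
  [1, 18, -5, 0]
Answer: A* = [[0, 17, 10, 15], [0, 0, -6, -1], [6, 23, 0, 21], [1, 18, -5, 0]]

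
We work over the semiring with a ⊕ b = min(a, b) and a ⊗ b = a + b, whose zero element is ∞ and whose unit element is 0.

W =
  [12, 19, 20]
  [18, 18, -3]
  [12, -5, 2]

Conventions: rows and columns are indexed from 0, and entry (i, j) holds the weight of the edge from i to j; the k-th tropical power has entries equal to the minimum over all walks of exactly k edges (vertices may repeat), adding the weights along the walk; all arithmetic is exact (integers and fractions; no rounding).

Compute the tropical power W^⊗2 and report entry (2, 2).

W^⊗2:
  [24, 15, 16]
  [9, -8, -1]
  [13, -3, -8]
Key observation: the optimum is the walk 2->1->2, with weight (-5) + (-3) = -8.
Optimal value attained by: walk 2->1->2.
Answer: (W^⊗2)[2][2] = -8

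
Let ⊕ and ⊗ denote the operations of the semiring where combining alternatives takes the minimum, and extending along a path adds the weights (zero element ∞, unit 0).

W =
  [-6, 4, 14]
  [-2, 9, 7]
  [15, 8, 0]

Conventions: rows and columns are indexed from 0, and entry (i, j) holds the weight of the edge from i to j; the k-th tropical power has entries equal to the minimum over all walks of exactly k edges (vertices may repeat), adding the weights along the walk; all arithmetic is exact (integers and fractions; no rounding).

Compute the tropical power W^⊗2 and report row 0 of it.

W^⊗2:
  [-12, -2, 8]
  [-8, 2, 7]
  [6, 8, 0]
Answer: row 0 of W^⊗2 = [-12, -2, 8]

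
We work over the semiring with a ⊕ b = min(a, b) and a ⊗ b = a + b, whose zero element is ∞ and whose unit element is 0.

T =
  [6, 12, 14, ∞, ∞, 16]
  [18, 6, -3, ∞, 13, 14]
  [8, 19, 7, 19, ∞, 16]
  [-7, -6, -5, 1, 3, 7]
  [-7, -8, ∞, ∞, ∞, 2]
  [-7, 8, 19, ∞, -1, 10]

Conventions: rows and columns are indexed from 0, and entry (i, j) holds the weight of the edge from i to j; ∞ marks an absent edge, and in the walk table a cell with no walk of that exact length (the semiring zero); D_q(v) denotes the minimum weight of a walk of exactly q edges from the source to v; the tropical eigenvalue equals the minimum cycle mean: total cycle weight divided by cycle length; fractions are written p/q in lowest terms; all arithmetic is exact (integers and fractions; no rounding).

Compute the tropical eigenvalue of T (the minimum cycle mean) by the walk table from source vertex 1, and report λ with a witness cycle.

q=0: [∞, 0, ∞, ∞, ∞, ∞]
q=1: [18, 6, -3, ∞, 13, 14]
q=2: [5, 5, 3, 16, 13, 13]
q=3: [6, 5, 2, 17, 12, 15]
q=4: [5, 4, 2, 18, 14, 14]
q=5: [7, 6, 1, 19, 13, 16]
q=6: [6, 5, 3, 20, 15, 15]
Optimal cycle mean attained by: cycle 4->5->4, total 2 + (-1), length 2.
Answer: λ = 1/2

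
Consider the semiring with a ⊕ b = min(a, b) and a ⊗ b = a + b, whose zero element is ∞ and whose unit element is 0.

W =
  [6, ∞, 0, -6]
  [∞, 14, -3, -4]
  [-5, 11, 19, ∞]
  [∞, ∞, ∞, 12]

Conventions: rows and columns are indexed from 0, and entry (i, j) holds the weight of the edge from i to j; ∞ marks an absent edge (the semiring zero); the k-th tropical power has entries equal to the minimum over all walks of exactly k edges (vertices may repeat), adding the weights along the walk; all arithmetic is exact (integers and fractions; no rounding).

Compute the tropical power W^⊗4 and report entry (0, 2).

W^⊗2:
  [-5, 11, 6, 0]
  [-8, 8, 11, 8]
  [1, 25, -5, -11]
  [∞, ∞, ∞, 24]
W^⊗3:
  [1, 17, -5, -11]
  [-2, 22, -8, -14]
  [-10, 6, 1, -5]
  [∞, ∞, ∞, 36]
W^⊗4:
  [-10, 6, 1, -5]
  [-13, 3, -2, -8]
  [-4, 12, -10, -16]
  [∞, ∞, ∞, 48]
Key observation: the optimum is the walk 0->0->2->0->2, with weight 6 + 0 + (-5) + 0 = 1.
Optimal value attained by: walk 0->0->2->0->2.
Answer: (W^⊗4)[0][2] = 1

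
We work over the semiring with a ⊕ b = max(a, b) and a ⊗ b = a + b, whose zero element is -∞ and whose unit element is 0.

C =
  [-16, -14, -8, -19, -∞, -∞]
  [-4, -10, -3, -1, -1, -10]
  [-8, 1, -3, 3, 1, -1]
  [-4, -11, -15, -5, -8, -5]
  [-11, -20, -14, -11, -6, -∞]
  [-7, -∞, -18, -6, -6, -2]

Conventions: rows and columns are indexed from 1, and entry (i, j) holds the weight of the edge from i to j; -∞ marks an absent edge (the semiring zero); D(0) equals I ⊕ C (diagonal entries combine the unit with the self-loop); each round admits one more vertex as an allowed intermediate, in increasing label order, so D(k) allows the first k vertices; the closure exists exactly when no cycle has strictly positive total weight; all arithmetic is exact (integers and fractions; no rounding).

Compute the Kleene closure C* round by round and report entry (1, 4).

D(0):
  [0, -14, -8, -19, -∞, -∞]
  [-4, 0, -3, -1, -1, -10]
  [-8, 1, 0, 3, 1, -1]
  [-4, -11, -15, 0, -8, -5]
  [-11, -20, -14, -11, 0, -∞]
  [-7, -∞, -18, -6, -6, 0]
D(1):
  [0, -14, -8, -19, -∞, -∞]
  [-4, 0, -3, -1, -1, -10]
  [-8, 1, 0, 3, 1, -1]
  [-4, -11, -12, 0, -8, -5]
  [-11, -20, -14, -11, 0, -∞]
  [-7, -21, -15, -6, -6, 0]
D(2):
  [0, -14, -8, -15, -15, -24]
  [-4, 0, -3, -1, -1, -10]
  [-3, 1, 0, 3, 1, -1]
  [-4, -11, -12, 0, -8, -5]
  [-11, -20, -14, -11, 0, -30]
  [-7, -21, -15, -6, -6, 0]
D(3):
  [0, -7, -8, -5, -7, -9]
  [-4, 0, -3, 0, -1, -4]
  [-3, 1, 0, 3, 1, -1]
  [-4, -11, -12, 0, -8, -5]
  [-11, -13, -14, -11, 0, -15]
  [-7, -14, -15, -6, -6, 0]
D(4):
  [0, -7, -8, -5, -7, -9]
  [-4, 0, -3, 0, -1, -4]
  [-1, 1, 0, 3, 1, -1]
  [-4, -11, -12, 0, -8, -5]
  [-11, -13, -14, -11, 0, -15]
  [-7, -14, -15, -6, -6, 0]
D(5):
  [0, -7, -8, -5, -7, -9]
  [-4, 0, -3, 0, -1, -4]
  [-1, 1, 0, 3, 1, -1]
  [-4, -11, -12, 0, -8, -5]
  [-11, -13, -14, -11, 0, -15]
  [-7, -14, -15, -6, -6, 0]
D(6):
  [0, -7, -8, -5, -7, -9]
  [-4, 0, -3, 0, -1, -4]
  [-1, 1, 0, 3, 1, -1]
  [-4, -11, -12, 0, -8, -5]
  [-11, -13, -14, -11, 0, -15]
  [-7, -14, -15, -6, -6, 0]
Answer: C*[1][4] = -5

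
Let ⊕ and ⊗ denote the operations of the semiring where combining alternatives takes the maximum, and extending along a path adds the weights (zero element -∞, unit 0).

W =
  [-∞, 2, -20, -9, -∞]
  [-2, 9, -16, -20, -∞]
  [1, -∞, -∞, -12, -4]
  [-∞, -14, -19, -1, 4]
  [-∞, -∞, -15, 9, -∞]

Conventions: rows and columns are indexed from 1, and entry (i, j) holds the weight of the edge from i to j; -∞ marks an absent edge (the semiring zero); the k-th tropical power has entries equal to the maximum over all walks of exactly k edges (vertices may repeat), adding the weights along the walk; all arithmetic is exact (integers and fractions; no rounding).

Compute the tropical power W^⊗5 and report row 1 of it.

W^⊗2:
  [0, 11, -14, -10, -5]
  [7, 18, -7, -11, -16]
  [-∞, 3, -19, 5, -8]
  [-16, -5, -11, 13, 3]
  [-14, -5, -10, 8, 13]
W^⊗3:
  [9, 20, -5, 4, -6]
  [16, 27, 2, -2, -7]
  [1, 12, -13, 4, 9]
  [-7, 4, -6, 12, 17]
  [-7, 4, -2, 22, 12]
W^⊗4:
  [18, 29, 4, 3, 8]
  [25, 36, 11, 7, 2]
  [10, 21, -4, 18, 8]
  [2, 13, 2, 26, 16]
  [2, 13, 3, 21, 26]
W^⊗5:
  [27, 38, 13, 17, 7]
  [34, 45, 20, 16, 11]
  [19, 30, 5, 17, 22]
  [11, 22, 7, 25, 30]
  [11, 22, 11, 35, 25]
Answer: row 1 of W^⊗5 = [27, 38, 13, 17, 7]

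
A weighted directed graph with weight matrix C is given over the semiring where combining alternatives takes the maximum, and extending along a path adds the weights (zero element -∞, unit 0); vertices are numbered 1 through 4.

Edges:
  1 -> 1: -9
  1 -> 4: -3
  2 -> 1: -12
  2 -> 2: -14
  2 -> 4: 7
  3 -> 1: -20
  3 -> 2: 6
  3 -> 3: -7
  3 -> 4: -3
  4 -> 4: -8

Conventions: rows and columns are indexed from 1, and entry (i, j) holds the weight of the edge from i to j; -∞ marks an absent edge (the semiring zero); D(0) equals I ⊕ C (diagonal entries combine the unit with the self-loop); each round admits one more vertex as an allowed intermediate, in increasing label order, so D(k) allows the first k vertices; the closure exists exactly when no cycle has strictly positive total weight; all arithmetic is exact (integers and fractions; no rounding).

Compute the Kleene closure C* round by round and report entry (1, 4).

D(0):
  [0, -∞, -∞, -3]
  [-12, 0, -∞, 7]
  [-20, 6, 0, -3]
  [-∞, -∞, -∞, 0]
D(1):
  [0, -∞, -∞, -3]
  [-12, 0, -∞, 7]
  [-20, 6, 0, -3]
  [-∞, -∞, -∞, 0]
D(2):
  [0, -∞, -∞, -3]
  [-12, 0, -∞, 7]
  [-6, 6, 0, 13]
  [-∞, -∞, -∞, 0]
D(3):
  [0, -∞, -∞, -3]
  [-12, 0, -∞, 7]
  [-6, 6, 0, 13]
  [-∞, -∞, -∞, 0]
D(4):
  [0, -∞, -∞, -3]
  [-12, 0, -∞, 7]
  [-6, 6, 0, 13]
  [-∞, -∞, -∞, 0]
Answer: C*[1][4] = -3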